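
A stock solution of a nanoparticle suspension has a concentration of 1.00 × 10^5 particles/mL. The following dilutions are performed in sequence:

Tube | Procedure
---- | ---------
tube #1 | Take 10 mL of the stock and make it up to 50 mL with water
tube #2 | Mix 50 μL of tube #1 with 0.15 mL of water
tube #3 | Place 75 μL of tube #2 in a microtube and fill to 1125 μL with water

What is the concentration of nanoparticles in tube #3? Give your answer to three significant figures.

333 particles/mL

Step 1: 10 mL brought to 50 mL → factor 50/10 = 5
Step 2: 50 μL + 0.15 mL = 200 μL total → factor 200/50 = 4
Step 3: 75 μL brought to 1125 μL → factor 1125/75 = 15
Overall dilution factor = 5 × 4 × 15 = 300
Final = 1.00 × 10^5 particles/mL / 300 = 333 particles/mL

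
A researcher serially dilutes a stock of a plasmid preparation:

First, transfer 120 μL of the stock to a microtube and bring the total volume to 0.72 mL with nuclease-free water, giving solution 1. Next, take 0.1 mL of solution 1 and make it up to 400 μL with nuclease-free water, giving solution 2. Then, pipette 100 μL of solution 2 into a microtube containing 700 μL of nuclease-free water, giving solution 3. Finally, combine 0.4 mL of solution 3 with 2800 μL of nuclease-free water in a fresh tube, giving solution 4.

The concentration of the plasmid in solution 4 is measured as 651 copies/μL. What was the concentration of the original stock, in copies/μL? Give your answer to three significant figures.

1.00 × 10^6 copies/μL

Step 1: 120 μL brought to 0.72 mL → factor 720/120 = 6
Step 2: 0.1 mL brought to 400 μL → factor 0.4/0.1 = 4
Step 3: 100 μL + 700 μL = 800 μL total → factor 800/100 = 8
Step 4: 0.4 mL + 2800 μL = 3.2 mL total → factor 3.2/0.4 = 8
Overall dilution factor = 6 × 4 × 8 × 8 = 1536
Stock = 651 copies/μL × 1536 = 1.00 × 10^6 copies/μL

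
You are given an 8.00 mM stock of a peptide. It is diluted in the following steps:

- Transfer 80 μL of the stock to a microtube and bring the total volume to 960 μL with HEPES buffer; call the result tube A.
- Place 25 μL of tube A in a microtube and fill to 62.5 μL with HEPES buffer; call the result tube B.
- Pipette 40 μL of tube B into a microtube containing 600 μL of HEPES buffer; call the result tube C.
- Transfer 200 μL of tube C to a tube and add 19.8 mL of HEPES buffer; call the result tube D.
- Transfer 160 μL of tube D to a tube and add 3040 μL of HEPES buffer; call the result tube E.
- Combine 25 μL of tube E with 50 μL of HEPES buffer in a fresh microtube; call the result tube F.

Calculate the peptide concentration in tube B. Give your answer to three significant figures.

Step 1: 80 μL brought to 960 μL → factor 960/80 = 12
Step 2: 25 μL brought to 62.5 μL → factor 62.5/25 = 2.5
Dilution factor through tube B = 12 × 2.5 = 30
[tube B] = 8.00 mM / 30 = 0.267 mM

0.267 mM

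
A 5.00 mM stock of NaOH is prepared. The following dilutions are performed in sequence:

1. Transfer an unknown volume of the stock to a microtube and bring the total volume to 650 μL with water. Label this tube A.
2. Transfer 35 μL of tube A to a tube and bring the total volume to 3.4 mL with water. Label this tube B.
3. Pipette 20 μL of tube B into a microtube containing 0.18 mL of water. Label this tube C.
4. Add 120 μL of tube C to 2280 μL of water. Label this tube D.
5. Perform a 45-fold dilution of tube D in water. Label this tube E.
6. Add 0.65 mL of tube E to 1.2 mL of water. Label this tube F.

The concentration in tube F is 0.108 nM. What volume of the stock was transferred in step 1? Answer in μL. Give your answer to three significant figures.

Step 1: v brought to 650 μL → factor = 650 μL/v
Step 2: 35 μL brought to 3.4 mL → factor 3400/35 = 97.143
Step 3: 20 μL + 0.18 mL = 200 μL total → factor 200/20 = 10
Step 4: 120 μL + 2280 μL = 2400 μL total → factor 2400/120 = 20
Step 5: 45-fold → factor 45
Step 6: 0.65 mL + 1.2 mL = 1.85 mL total → factor 1.85/0.65 = 2.8462
Product of known-step factors = 2.4884 × 10^6
Overall factor = 5.00 mM / (0.108 nM) = 4.6296 × 10^7
Step-1 factor = 4.6296 × 10^7 / 2.4884 × 10^6 = 18.605
v = 650 μL / 18.605 = 34.9 μL

34.9 μL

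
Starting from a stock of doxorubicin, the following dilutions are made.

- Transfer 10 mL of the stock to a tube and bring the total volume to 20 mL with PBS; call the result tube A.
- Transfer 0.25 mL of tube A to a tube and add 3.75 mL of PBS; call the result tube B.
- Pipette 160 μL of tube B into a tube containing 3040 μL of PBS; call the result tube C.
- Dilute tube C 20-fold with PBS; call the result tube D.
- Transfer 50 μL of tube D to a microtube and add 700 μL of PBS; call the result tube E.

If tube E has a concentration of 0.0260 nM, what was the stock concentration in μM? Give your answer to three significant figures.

Step 1: 10 mL brought to 20 mL → factor 20/10 = 2
Step 2: 0.25 mL + 3.75 mL = 4 mL total → factor 4/0.25 = 16
Step 3: 160 μL + 3040 μL = 3200 μL total → factor 3200/160 = 20
Step 4: 20-fold → factor 20
Step 5: 50 μL + 700 μL = 750 μL total → factor 750/50 = 15
Overall dilution factor = 2 × 16 × 20 × 20 × 15 = 1.92 × 10^5
Stock = 0.0260 nM × 1.92 × 10^5 = 4992 nM = 4.99 μM

4.99 μM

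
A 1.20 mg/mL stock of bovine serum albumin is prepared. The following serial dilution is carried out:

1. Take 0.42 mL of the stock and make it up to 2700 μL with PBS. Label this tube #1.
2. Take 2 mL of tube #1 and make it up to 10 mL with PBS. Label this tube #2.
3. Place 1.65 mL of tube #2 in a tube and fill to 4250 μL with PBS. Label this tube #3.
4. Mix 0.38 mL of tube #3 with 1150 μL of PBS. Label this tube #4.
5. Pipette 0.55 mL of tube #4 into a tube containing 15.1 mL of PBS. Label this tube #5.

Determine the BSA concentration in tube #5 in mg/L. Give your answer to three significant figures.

Step 1: 0.42 mL brought to 2700 μL → factor 2.7/0.42 = 6.4286
Step 2: 2 mL brought to 10 mL → factor 10/2 = 5
Step 3: 1.65 mL brought to 4250 μL → factor 4.25/1.65 = 2.5758
Step 4: 0.38 mL + 1150 μL = 1.53 mL total → factor 1.53/0.38 = 4.0263
Step 5: 0.55 mL + 15.1 mL = 15.65 mL total → factor 15.65/0.55 = 28.455
Overall dilution factor = 6.4286 × 5 × 2.5758 × 4.0263 × 28.455 = 9485.3
Final = 1.20 mg/mL / 9485.3 = 0.0001265 mg/mL = 0.127 mg/L

0.127 mg/L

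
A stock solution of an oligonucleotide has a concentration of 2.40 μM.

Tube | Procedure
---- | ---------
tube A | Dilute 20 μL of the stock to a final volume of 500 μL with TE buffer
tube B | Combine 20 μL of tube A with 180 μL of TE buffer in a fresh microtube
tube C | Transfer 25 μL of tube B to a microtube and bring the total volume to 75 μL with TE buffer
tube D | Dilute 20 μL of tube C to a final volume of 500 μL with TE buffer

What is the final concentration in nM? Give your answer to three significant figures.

Step 1: 20 μL brought to 500 μL → factor 500/20 = 25
Step 2: 20 μL + 180 μL = 200 μL total → factor 200/20 = 10
Step 3: 25 μL brought to 75 μL → factor 75/25 = 3
Step 4: 20 μL brought to 500 μL → factor 500/20 = 25
Overall dilution factor = 25 × 10 × 3 × 25 = 18750
Final = 2.40 μM / 18750 = 0.0001280 μM = 0.128 nM

0.128 nM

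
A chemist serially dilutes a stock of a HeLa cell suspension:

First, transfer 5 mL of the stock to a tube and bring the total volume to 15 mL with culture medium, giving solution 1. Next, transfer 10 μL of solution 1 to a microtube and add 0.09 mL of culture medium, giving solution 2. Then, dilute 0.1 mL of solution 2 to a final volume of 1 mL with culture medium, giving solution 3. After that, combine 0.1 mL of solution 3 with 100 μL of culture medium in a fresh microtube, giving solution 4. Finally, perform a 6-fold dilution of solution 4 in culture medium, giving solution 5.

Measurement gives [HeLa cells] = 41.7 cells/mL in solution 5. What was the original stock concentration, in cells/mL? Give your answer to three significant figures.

1.50 × 10^5 cells/mL

Step 1: 5 mL brought to 15 mL → factor 15/5 = 3
Step 2: 10 μL + 0.09 mL = 100 μL total → factor 100/10 = 10
Step 3: 0.1 mL brought to 1 mL → factor 1/0.1 = 10
Step 4: 0.1 mL + 100 μL = 0.2 mL total → factor 0.2/0.1 = 2
Step 5: 6-fold → factor 6
Overall dilution factor = 3 × 10 × 10 × 2 × 6 = 3600
Stock = 41.7 cells/mL × 3600 = 1.50 × 10^5 cells/mL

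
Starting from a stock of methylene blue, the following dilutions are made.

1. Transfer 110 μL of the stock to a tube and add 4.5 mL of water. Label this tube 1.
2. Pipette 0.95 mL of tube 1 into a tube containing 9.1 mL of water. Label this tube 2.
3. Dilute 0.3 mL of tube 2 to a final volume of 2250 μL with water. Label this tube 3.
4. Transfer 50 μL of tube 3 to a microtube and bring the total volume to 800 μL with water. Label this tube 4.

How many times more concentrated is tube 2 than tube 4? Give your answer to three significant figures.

Step 1: 110 μL + 4.5 mL = 4610 μL total → factor 4610/110 = 41.909
Step 2: 0.95 mL + 9.1 mL = 10.05 mL total → factor 10.05/0.95 = 10.579
Step 3: 0.3 mL brought to 2250 μL → factor 2.25/0.3 = 7.5
Step 4: 50 μL brought to 800 μL → factor 800/50 = 16
Dilution factor to tube 2 = 443.35; to tube 4 = 53202
[tube 2]/[tube 4] = (factor to tube 4)/(factor to tube 2) = 53202/443.35 = 120

120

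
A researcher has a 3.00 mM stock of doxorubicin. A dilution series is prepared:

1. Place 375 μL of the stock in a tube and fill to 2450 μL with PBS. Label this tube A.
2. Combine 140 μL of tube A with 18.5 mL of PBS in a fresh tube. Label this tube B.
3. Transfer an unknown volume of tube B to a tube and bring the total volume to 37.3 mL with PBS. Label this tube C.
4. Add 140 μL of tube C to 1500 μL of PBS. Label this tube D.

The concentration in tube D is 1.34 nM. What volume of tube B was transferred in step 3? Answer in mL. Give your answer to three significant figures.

Step 1: 375 μL brought to 2450 μL → factor 2450/375 = 6.5333
Step 2: 140 μL + 18.5 mL = 18640 μL total → factor 18640/140 = 133.14
Step 3: v brought to 37.3 mL → factor = 37.3 mL/v
Step 4: 140 μL + 1500 μL = 1640 μL total → factor 1640/140 = 11.714
Product of known-step factors = 10190
Overall factor = 3.00 mM / (1.34 nM) = 2.2388 × 10^6
Step-3 factor = 2.2388 × 10^6 / 10190 = 219.71
v = 37.3 mL / 219.71 = 0.170 mL

0.170 mL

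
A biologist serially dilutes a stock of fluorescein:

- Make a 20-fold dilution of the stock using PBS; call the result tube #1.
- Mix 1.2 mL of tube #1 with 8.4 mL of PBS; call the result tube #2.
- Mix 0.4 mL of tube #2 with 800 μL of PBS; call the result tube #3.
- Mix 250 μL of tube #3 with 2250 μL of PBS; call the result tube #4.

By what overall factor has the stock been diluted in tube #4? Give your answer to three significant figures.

Step 1: 20-fold → factor 20
Step 2: 1.2 mL + 8.4 mL = 9.6 mL total → factor 9.6/1.2 = 8
Step 3: 0.4 mL + 800 μL = 1.2 mL total → factor 1.2/0.4 = 3
Step 4: 250 μL + 2250 μL = 2500 μL total → factor 2500/250 = 10
Overall dilution factor = 20 × 8 × 3 × 10 = 4800

4.80 × 10^3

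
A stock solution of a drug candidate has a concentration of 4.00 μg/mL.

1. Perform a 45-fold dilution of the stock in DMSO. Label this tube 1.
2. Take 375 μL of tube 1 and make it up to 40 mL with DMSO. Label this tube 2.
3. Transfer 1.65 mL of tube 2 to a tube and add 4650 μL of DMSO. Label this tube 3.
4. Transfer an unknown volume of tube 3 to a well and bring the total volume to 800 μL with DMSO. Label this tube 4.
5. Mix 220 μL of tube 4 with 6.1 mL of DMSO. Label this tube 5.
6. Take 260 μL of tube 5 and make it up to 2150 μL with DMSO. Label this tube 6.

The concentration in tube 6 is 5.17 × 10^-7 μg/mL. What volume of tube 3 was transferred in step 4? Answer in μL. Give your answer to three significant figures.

450 μL

Step 1: 45-fold → factor 45
Step 2: 375 μL brought to 40 mL → factor 40000/375 = 106.67
Step 3: 1.65 mL + 4650 μL = 6.3 mL total → factor 6.3/1.65 = 3.8182
Step 4: v brought to 800 μL → factor = 800 μL/v
Step 5: 220 μL + 6.1 mL = 6320 μL total → factor 6320/220 = 28.727
Step 6: 260 μL brought to 2150 μL → factor 2150/260 = 8.2692
Product of known-step factors = 4.3537 × 10^6
Overall factor = 4.00 μg/mL / (5.17 × 10^-7 μg/mL) = 7.7369 × 10^6
Step-4 factor = 7.7369 × 10^6 / 4.3537 × 10^6 = 1.7771
v = 800 μL / 1.7771 = 450 μL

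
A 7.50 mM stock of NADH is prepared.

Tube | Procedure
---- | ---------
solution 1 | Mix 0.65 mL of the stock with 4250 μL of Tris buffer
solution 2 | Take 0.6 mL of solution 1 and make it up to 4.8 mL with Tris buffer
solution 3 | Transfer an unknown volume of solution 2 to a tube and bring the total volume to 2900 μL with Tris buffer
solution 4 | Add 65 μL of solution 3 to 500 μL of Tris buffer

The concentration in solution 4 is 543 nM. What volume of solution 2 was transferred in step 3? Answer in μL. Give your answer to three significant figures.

110 μL

Step 1: 0.65 mL + 4250 μL = 4.9 mL total → factor 4.9/0.65 = 7.5385
Step 2: 0.6 mL brought to 4.8 mL → factor 4.8/0.6 = 8
Step 3: v brought to 2900 μL → factor = 2900 μL/v
Step 4: 65 μL + 500 μL = 565 μL total → factor 565/65 = 8.6923
Product of known-step factors = 524.21
Overall factor = 7.50 mM / (543 nM) = 13812
Step-3 factor = 13812 / 524.21 = 26.348
v = 2900 μL / 26.348 = 110 μL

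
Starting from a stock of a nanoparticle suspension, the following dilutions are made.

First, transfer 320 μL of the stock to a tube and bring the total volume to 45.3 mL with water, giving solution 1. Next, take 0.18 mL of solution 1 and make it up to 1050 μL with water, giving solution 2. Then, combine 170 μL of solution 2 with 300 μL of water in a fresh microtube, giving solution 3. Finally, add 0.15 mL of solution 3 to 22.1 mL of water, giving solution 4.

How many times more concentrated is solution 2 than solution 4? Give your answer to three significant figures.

410

Step 1: 320 μL brought to 45.3 mL → factor 45300/320 = 141.56
Step 2: 0.18 mL brought to 1050 μL → factor 1.05/0.18 = 5.8333
Step 3: 170 μL + 300 μL = 470 μL total → factor 470/170 = 2.7647
Step 4: 0.15 mL + 22.1 mL = 22.25 mL total → factor 22.25/0.15 = 148.33
Dilution factor to solution 2 = 825.78; to solution 4 = 3.3865 × 10^5
[solution 2]/[solution 4] = (factor to solution 4)/(factor to solution 2) = 3.3865 × 10^5/825.78 = 410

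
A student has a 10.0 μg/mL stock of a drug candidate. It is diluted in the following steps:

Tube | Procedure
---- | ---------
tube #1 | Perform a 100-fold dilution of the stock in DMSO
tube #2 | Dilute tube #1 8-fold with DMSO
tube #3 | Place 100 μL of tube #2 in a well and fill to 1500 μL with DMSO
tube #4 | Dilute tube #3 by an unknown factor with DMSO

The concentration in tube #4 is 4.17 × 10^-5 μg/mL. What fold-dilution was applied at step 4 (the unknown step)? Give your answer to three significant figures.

20.0-fold

Step 1: 100-fold → factor 100
Step 2: 8-fold → factor 8
Step 3: 100 μL brought to 1500 μL → factor 1500/100 = 15
Step 4: unknown factor x
Product of known-step factors = 12000
Overall factor = 10.0 μg/mL / (4.17 × 10^-5 μg/mL) = 2.3981 × 10^5
x = 2.3981 × 10^5 / 12000 = 20.0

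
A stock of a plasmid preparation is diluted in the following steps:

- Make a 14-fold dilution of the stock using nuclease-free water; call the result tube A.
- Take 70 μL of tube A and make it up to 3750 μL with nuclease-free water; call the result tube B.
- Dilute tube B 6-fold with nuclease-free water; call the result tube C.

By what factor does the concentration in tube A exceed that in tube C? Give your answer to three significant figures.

321

Step 1: 14-fold → factor 14
Step 2: 70 μL brought to 3750 μL → factor 3750/70 = 53.571
Step 3: 6-fold → factor 6
Dilution factor to tube A = 14; to tube C = 4500
[tube A]/[tube C] = (factor to tube C)/(factor to tube A) = 4500/14 = 321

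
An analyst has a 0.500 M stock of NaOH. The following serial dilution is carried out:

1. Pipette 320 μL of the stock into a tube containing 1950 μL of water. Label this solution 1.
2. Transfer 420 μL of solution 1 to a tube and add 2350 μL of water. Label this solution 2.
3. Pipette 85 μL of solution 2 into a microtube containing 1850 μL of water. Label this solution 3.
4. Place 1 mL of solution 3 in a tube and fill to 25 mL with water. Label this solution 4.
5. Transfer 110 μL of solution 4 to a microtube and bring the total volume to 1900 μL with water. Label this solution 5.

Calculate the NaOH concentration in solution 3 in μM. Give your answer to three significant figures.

469 μM

Step 1: 320 μL + 1950 μL = 2270 μL total → factor 2270/320 = 7.0938
Step 2: 420 μL + 2350 μL = 2770 μL total → factor 2770/420 = 6.5952
Step 3: 85 μL + 1850 μL = 1935 μL total → factor 1935/85 = 22.765
Dilution factor through solution 3 = 7.0938 × 6.5952 × 22.765 = 1065
[solution 3] = 0.500 M / 1065 = 0.0004695 M = 469 μM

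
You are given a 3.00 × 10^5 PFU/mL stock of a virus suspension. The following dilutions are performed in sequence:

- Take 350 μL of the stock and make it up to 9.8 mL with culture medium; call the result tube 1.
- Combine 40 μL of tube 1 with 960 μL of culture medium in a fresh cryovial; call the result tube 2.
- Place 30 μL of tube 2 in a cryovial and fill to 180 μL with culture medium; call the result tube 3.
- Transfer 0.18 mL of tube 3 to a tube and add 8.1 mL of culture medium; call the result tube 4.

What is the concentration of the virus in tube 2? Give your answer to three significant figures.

Step 1: 350 μL brought to 9.8 mL → factor 9800/350 = 28
Step 2: 40 μL + 960 μL = 1000 μL total → factor 1000/40 = 25
Dilution factor through tube 2 = 28 × 25 = 700
[tube 2] = 3.00 × 10^5 PFU/mL / 700 = 429 PFU/mL

429 PFU/mL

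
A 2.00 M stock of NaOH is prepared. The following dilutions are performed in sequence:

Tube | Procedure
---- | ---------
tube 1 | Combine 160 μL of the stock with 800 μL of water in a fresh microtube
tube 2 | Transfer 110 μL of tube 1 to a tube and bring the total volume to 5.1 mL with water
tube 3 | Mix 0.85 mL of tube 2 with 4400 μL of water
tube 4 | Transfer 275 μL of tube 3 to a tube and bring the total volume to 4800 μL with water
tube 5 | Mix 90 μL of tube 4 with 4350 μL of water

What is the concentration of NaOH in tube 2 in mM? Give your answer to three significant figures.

Step 1: 160 μL + 800 μL = 960 μL total → factor 960/160 = 6
Step 2: 110 μL brought to 5.1 mL → factor 5100/110 = 46.364
Dilution factor through tube 2 = 6 × 46.364 = 278.18
[tube 2] = 2.00 M / 278.18 = 0.007190 M = 7.19 mM

7.19 mM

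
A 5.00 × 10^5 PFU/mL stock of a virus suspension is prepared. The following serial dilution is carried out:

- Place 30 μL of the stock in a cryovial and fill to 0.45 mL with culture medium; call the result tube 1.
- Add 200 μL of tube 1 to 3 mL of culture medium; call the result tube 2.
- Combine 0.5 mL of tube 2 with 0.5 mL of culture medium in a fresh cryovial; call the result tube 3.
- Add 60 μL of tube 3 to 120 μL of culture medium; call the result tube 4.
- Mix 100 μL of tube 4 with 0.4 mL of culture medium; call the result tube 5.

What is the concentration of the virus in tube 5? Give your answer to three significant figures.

Step 1: 30 μL brought to 0.45 mL → factor 450/30 = 15
Step 2: 200 μL + 3 mL = 3200 μL total → factor 3200/200 = 16
Step 3: 0.5 mL + 0.5 mL = 1 mL total → factor 1/0.5 = 2
Step 4: 60 μL + 120 μL = 180 μL total → factor 180/60 = 3
Step 5: 100 μL + 0.4 mL = 500 μL total → factor 500/100 = 5
Overall dilution factor = 15 × 16 × 2 × 3 × 5 = 7200
Final = 5.00 × 10^5 PFU/mL / 7200 = 69.4 PFU/mL

69.4 PFU/mL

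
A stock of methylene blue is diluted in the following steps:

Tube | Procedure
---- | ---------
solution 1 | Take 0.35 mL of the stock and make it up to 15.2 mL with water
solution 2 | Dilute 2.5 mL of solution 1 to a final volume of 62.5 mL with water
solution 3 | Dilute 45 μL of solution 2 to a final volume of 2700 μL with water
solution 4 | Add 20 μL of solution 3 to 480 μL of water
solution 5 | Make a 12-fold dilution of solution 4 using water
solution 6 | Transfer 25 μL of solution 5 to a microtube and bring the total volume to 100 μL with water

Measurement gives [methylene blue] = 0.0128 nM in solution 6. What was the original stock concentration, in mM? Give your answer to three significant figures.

Step 1: 0.35 mL brought to 15.2 mL → factor 15.2/0.35 = 43.429
Step 2: 2.5 mL brought to 62.5 mL → factor 62.5/2.5 = 25
Step 3: 45 μL brought to 2700 μL → factor 2700/45 = 60
Step 4: 20 μL + 480 μL = 500 μL total → factor 500/20 = 25
Step 5: 12-fold → factor 12
Step 6: 25 μL brought to 100 μL → factor 100/25 = 4
Overall dilution factor = 43.429 × 25 × 60 × 25 × 12 × 4 = 7.8171 × 10^7
Stock = 0.0128 nM × 7.8171 × 10^7 = 1.001 × 10^6 nM = 1.00 mM

1.00 mM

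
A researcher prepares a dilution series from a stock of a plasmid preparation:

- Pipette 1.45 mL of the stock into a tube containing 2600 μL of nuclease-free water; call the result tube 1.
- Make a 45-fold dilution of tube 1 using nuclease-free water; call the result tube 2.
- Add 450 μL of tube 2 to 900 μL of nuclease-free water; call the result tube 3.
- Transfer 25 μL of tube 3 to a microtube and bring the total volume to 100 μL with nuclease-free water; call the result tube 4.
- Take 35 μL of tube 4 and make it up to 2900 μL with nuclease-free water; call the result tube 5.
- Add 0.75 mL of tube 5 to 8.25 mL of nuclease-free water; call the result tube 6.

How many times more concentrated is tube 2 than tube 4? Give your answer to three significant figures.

12.0

Step 1: 1.45 mL + 2600 μL = 4.05 mL total → factor 4.05/1.45 = 2.7931
Step 2: 45-fold → factor 45
Step 3: 450 μL + 900 μL = 1350 μL total → factor 1350/450 = 3
Step 4: 25 μL brought to 100 μL → factor 100/25 = 4
Dilution factor to tube 2 = 125.69; to tube 4 = 1508.3
[tube 2]/[tube 4] = (factor to tube 4)/(factor to tube 2) = 1508.3/125.69 = 12.0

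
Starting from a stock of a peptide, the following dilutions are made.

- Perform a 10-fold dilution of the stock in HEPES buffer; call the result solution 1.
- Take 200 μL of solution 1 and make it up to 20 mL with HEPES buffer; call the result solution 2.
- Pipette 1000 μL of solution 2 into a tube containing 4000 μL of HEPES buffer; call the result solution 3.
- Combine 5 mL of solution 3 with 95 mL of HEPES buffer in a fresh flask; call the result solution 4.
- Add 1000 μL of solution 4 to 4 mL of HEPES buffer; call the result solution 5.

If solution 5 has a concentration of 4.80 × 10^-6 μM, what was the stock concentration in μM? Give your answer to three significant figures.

Step 1: 10-fold → factor 10
Step 2: 200 μL brought to 20 mL → factor 20000/200 = 100
Step 3: 1000 μL + 4000 μL = 5000 μL total → factor 5000/1000 = 5
Step 4: 5 mL + 95 mL = 100 mL total → factor 100/5 = 20
Step 5: 1000 μL + 4 mL = 5000 μL total → factor 5000/1000 = 5
Overall dilution factor = 10 × 100 × 5 × 20 × 5 = 5 × 10^5
Stock = 4.80 × 10^-6 μM × 5 × 10^5 = 2.40 μM

2.40 μM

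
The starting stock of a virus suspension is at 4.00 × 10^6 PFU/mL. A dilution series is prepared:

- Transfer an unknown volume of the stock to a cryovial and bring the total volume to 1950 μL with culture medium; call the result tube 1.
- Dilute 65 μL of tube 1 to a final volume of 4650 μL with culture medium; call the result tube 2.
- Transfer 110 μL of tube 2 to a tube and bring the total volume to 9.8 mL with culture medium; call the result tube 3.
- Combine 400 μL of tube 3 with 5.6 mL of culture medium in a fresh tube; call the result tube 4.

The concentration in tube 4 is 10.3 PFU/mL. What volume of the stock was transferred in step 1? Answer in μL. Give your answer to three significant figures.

480 μL

Step 1: v brought to 1950 μL → factor = 1950 μL/v
Step 2: 65 μL brought to 4650 μL → factor 4650/65 = 71.538
Step 3: 110 μL brought to 9.8 mL → factor 9800/110 = 89.091
Step 4: 400 μL + 5.6 mL = 6000 μL total → factor 6000/400 = 15
Product of known-step factors = 95601
Overall factor = 4.00 × 10^6 PFU/mL / (10.3 PFU/mL) = 3.8835 × 10^5
Step-1 factor = 3.8835 × 10^5 / 95601 = 4.0622
v = 1950 μL / 4.0622 = 480 μL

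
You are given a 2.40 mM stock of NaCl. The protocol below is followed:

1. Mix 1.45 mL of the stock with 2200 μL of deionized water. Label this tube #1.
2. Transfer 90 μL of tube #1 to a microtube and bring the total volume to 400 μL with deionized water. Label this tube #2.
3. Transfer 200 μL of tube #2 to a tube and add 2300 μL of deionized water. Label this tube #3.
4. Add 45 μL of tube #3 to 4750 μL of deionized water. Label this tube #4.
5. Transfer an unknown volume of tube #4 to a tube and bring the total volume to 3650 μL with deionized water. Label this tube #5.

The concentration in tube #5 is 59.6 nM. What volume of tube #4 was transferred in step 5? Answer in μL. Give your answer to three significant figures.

1.35 × 10^3 μL

Step 1: 1.45 mL + 2200 μL = 3.65 mL total → factor 3.65/1.45 = 2.5172
Step 2: 90 μL brought to 400 μL → factor 400/90 = 4.4444
Step 3: 200 μL + 2300 μL = 2500 μL total → factor 2500/200 = 12.5
Step 4: 45 μL + 4750 μL = 4795 μL total → factor 4795/45 = 106.56
Step 5: v brought to 3650 μL → factor = 3650 μL/v
Product of known-step factors = 14901
Overall factor = 2.40 mM / (59.6 nM) = 40268
Step-5 factor = 40268 / 14901 = 2.7023
v = 3650 μL / 2.7023 = 1.35 × 10^3 μL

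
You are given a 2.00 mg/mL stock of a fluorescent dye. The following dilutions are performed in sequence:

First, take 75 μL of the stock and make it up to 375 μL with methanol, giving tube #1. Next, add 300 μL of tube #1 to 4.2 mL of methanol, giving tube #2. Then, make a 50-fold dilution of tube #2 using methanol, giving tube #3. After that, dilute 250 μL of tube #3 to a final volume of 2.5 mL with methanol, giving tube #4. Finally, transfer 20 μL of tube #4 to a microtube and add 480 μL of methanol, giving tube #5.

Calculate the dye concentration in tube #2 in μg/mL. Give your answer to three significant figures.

26.7 μg/mL

Step 1: 75 μL brought to 375 μL → factor 375/75 = 5
Step 2: 300 μL + 4.2 mL = 4500 μL total → factor 4500/300 = 15
Dilution factor through tube #2 = 5 × 15 = 75
[tube #2] = 2.00 mg/mL / 75 = 0.02667 mg/mL = 26.7 μg/mL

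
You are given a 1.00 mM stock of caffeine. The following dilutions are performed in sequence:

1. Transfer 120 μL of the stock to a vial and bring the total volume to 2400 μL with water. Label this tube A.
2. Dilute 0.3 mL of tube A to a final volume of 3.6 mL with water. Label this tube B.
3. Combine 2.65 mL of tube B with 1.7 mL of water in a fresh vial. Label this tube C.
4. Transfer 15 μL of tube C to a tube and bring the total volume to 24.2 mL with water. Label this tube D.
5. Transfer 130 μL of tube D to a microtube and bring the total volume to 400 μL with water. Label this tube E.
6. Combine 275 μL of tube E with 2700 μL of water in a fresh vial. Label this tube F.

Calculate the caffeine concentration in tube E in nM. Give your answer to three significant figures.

Step 1: 120 μL brought to 2400 μL → factor 2400/120 = 20
Step 2: 0.3 mL brought to 3.6 mL → factor 3.6/0.3 = 12
Step 3: 2.65 mL + 1.7 mL = 4.35 mL total → factor 4.35/2.65 = 1.6415
Step 4: 15 μL brought to 24.2 mL → factor 24200/15 = 1613.3
Step 5: 130 μL brought to 400 μL → factor 400/130 = 3.0769
Dilution factor through tube E = 20 × 12 × 1.6415 × 1613.3 × 3.0769 = 1.9557 × 10^6
[tube E] = 1.00 mM / 1.9557 × 10^6 = 5.113 × 10^-7 mM = 0.511 nM

0.511 nM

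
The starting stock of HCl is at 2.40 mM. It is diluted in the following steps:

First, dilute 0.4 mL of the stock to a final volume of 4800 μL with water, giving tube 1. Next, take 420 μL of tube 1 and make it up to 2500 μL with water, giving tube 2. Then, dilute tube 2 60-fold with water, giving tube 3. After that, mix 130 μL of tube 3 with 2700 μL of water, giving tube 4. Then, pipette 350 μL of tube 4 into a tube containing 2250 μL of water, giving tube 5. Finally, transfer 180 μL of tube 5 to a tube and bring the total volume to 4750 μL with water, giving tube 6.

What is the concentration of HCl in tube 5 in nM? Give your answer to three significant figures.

3.46 nM

Step 1: 0.4 mL brought to 4800 μL → factor 4.8/0.4 = 12
Step 2: 420 μL brought to 2500 μL → factor 2500/420 = 5.9524
Step 3: 60-fold → factor 60
Step 4: 130 μL + 2700 μL = 2830 μL total → factor 2830/130 = 21.769
Step 5: 350 μL + 2250 μL = 2600 μL total → factor 2600/350 = 7.4286
Dilution factor through tube 5 = 12 × 5.9524 × 60 × 21.769 × 7.4286 = 6.9306 × 10^5
[tube 5] = 2.40 mM / 6.9306 × 10^5 = 3.463 × 10^-6 mM = 3.46 nM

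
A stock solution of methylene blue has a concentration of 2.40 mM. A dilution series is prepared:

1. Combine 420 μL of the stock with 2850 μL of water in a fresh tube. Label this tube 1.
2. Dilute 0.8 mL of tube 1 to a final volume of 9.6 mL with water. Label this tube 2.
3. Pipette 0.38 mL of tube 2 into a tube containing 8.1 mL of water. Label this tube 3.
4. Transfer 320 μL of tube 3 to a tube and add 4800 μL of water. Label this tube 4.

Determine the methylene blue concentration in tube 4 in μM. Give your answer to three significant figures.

Step 1: 420 μL + 2850 μL = 3270 μL total → factor 3270/420 = 7.7857
Step 2: 0.8 mL brought to 9.6 mL → factor 9.6/0.8 = 12
Step 3: 0.38 mL + 8.1 mL = 8.48 mL total → factor 8.48/0.38 = 22.316
Step 4: 320 μL + 4800 μL = 5120 μL total → factor 5120/320 = 16
Overall dilution factor = 7.7857 × 12 × 22.316 × 16 = 33359
Final = 2.40 mM / 33359 = 7.194 × 10^-5 mM = 0.0719 μM

0.0719 μM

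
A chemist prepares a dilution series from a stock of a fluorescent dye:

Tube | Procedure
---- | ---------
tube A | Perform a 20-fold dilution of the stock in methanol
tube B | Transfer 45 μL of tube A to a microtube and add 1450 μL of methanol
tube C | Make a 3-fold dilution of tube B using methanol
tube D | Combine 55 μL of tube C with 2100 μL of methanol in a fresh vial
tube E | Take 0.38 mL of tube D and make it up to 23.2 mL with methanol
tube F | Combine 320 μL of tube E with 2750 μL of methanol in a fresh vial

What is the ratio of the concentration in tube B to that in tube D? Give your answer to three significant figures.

118

Step 1: 20-fold → factor 20
Step 2: 45 μL + 1450 μL = 1495 μL total → factor 1495/45 = 33.222
Step 3: 3-fold → factor 3
Step 4: 55 μL + 2100 μL = 2155 μL total → factor 2155/55 = 39.182
Dilution factor to tube B = 664.44; to tube D = 78102
[tube B]/[tube D] = (factor to tube D)/(factor to tube B) = 78102/664.44 = 118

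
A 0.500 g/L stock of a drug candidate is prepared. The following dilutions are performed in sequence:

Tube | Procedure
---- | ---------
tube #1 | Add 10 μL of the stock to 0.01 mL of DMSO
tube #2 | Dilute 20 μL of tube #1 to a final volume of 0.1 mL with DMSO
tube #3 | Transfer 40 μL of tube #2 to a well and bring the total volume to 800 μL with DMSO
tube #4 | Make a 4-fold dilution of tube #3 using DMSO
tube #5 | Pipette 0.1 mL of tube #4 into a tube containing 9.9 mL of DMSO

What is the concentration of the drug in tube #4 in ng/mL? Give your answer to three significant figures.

Step 1: 10 μL + 0.01 mL = 20 μL total → factor 20/10 = 2
Step 2: 20 μL brought to 0.1 mL → factor 100/20 = 5
Step 3: 40 μL brought to 800 μL → factor 800/40 = 20
Step 4: 4-fold → factor 4
Dilution factor through tube #4 = 2 × 5 × 20 × 4 = 800
[tube #4] = 0.500 g/L / 800 = 0.0006250 g/L = 625 ng/mL

625 ng/mL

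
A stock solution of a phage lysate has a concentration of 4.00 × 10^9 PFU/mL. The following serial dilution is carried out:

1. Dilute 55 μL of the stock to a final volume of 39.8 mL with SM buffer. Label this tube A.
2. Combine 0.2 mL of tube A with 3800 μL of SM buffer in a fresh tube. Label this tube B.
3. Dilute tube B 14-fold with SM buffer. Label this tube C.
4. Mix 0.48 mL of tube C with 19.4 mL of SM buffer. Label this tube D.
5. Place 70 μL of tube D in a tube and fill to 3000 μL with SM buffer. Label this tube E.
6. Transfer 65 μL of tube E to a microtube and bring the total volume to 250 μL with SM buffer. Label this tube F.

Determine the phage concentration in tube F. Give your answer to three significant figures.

2.89 PFU/mL

Step 1: 55 μL brought to 39.8 mL → factor 39800/55 = 723.64
Step 2: 0.2 mL + 3800 μL = 4 mL total → factor 4/0.2 = 20
Step 3: 14-fold → factor 14
Step 4: 0.48 mL + 19.4 mL = 19.88 mL total → factor 19.88/0.48 = 41.417
Step 5: 70 μL brought to 3000 μL → factor 3000/70 = 42.857
Step 6: 65 μL brought to 250 μL → factor 250/65 = 3.8462
Overall dilution factor = 723.64 × 20 × 14 × 41.417 × 42.857 × 3.8462 = 1.3833 × 10^9
Final = 4.00 × 10^9 PFU/mL / 1.3833 × 10^9 = 2.89 PFU/mL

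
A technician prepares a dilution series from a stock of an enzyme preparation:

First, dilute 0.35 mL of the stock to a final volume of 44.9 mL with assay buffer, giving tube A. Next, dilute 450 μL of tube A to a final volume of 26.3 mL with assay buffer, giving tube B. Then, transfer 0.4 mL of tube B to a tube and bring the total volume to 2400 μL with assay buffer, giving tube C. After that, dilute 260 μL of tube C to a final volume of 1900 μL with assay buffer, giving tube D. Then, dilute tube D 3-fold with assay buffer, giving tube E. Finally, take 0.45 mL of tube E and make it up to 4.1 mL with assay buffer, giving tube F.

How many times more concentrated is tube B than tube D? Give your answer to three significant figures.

43.8

Step 1: 0.35 mL brought to 44.9 mL → factor 44.9/0.35 = 128.29
Step 2: 450 μL brought to 26.3 mL → factor 26300/450 = 58.444
Step 3: 0.4 mL brought to 2400 μL → factor 2.4/0.4 = 6
Step 4: 260 μL brought to 1900 μL → factor 1900/260 = 7.3077
Dilution factor to tube B = 7497.6; to tube D = 3.2874 × 10^5
[tube B]/[tube D] = (factor to tube D)/(factor to tube B) = 3.2874 × 10^5/7497.6 = 43.8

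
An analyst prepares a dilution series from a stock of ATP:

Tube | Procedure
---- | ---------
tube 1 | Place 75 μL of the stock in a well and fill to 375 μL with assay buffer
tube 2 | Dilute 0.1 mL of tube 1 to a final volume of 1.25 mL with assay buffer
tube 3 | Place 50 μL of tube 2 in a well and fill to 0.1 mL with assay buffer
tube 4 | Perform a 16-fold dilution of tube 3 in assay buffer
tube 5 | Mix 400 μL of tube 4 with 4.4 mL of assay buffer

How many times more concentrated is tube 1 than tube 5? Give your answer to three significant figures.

Step 1: 75 μL brought to 375 μL → factor 375/75 = 5
Step 2: 0.1 mL brought to 1.25 mL → factor 1.25/0.1 = 12.5
Step 3: 50 μL brought to 0.1 mL → factor 100/50 = 2
Step 4: 16-fold → factor 16
Step 5: 400 μL + 4.4 mL = 4800 μL total → factor 4800/400 = 12
Dilution factor to tube 1 = 5; to tube 5 = 24000
[tube 1]/[tube 5] = (factor to tube 5)/(factor to tube 1) = 24000/5 = 4.80 × 10^3

4.80 × 10^3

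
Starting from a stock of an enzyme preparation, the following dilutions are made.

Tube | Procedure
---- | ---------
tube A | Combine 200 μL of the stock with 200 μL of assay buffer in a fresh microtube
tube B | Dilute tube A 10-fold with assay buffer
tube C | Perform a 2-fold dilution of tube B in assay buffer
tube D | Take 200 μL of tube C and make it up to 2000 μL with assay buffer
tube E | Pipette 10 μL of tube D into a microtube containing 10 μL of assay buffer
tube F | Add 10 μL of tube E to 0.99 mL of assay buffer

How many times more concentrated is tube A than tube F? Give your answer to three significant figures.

Step 1: 200 μL + 200 μL = 400 μL total → factor 400/200 = 2
Step 2: 10-fold → factor 10
Step 3: 2-fold → factor 2
Step 4: 200 μL brought to 2000 μL → factor 2000/200 = 10
Step 5: 10 μL + 10 μL = 20 μL total → factor 20/10 = 2
Step 6: 10 μL + 0.99 mL = 1000 μL total → factor 1000/10 = 100
Dilution factor to tube A = 2; to tube F = 80000
[tube A]/[tube F] = (factor to tube F)/(factor to tube A) = 80000/2 = 4.00 × 10^4

4.00 × 10^4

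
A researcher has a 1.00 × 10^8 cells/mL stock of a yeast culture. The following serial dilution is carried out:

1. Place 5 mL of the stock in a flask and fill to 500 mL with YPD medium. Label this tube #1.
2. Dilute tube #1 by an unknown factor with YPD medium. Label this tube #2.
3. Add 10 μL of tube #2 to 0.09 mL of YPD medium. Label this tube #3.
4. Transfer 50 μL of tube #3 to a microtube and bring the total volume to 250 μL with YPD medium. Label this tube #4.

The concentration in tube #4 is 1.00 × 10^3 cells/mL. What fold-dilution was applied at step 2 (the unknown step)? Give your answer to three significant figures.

20.0-fold

Step 1: 5 mL brought to 500 mL → factor 500/5 = 100
Step 2: unknown factor x
Step 3: 10 μL + 0.09 mL = 100 μL total → factor 100/10 = 10
Step 4: 50 μL brought to 250 μL → factor 250/50 = 5
Product of known-step factors = 5000
Overall factor = 1.00 × 10^8 cells/mL / (1.00 × 10^3 cells/mL) = 1 × 10^5
x = 1 × 10^5 / 5000 = 20.0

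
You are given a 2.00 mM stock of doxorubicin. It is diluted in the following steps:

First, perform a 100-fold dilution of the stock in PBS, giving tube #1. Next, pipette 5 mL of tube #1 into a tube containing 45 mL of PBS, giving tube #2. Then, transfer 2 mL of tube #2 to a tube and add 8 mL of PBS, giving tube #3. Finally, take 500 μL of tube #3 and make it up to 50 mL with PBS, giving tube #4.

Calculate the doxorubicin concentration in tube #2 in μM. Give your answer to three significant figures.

Step 1: 100-fold → factor 100
Step 2: 5 mL + 45 mL = 50 mL total → factor 50/5 = 10
Dilution factor through tube #2 = 100 × 10 = 1000
[tube #2] = 2.00 mM / 1000 = 0.002000 mM = 2.00 μM

2.00 μM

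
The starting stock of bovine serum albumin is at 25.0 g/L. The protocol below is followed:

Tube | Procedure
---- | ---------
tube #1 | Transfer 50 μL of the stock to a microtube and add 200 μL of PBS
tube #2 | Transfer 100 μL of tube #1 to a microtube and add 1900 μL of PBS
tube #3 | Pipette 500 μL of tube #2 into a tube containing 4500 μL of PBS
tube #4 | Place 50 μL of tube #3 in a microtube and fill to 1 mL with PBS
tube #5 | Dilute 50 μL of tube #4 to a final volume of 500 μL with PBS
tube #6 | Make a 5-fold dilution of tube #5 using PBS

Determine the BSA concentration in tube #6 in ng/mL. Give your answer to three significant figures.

Step 1: 50 μL + 200 μL = 250 μL total → factor 250/50 = 5
Step 2: 100 μL + 1900 μL = 2000 μL total → factor 2000/100 = 20
Step 3: 500 μL + 4500 μL = 5000 μL total → factor 5000/500 = 10
Step 4: 50 μL brought to 1 mL → factor 1000/50 = 20
Step 5: 50 μL brought to 500 μL → factor 500/50 = 10
Step 6: 5-fold → factor 5
Overall dilution factor = 5 × 20 × 10 × 20 × 10 × 5 = 1 × 10^6
Final = 25.0 g/L / 1 × 10^6 = 2.500 × 10^-5 g/L = 25.0 ng/mL

25.0 ng/mL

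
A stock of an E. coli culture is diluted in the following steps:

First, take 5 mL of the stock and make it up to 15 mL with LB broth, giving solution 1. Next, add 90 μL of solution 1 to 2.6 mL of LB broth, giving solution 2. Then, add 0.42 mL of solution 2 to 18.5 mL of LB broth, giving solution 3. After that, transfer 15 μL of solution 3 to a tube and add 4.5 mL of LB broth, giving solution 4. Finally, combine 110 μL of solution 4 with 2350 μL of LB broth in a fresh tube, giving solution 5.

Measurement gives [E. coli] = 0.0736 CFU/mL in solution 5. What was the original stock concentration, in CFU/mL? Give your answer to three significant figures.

Step 1: 5 mL brought to 15 mL → factor 15/5 = 3
Step 2: 90 μL + 2.6 mL = 2690 μL total → factor 2690/90 = 29.889
Step 3: 0.42 mL + 18.5 mL = 18.92 mL total → factor 18.92/0.42 = 45.048
Step 4: 15 μL + 4.5 mL = 4515 μL total → factor 4515/15 = 301
Step 5: 110 μL + 2350 μL = 2460 μL total → factor 2460/110 = 22.364
Overall dilution factor = 3 × 29.889 × 45.048 × 301 × 22.364 = 2.719 × 10^7
Stock = 0.0736 CFU/mL × 2.719 × 10^7 = 2.00 × 10^6 CFU/mL

2.00 × 10^6 CFU/mL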